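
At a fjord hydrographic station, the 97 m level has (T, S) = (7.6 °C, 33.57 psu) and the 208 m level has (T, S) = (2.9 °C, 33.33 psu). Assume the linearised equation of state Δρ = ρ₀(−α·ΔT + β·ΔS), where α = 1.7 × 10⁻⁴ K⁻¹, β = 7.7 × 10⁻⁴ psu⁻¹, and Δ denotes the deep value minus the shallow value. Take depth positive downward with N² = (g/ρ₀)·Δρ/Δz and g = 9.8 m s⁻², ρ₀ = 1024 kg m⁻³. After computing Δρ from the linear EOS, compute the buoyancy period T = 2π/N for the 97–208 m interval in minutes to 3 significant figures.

14.2 min

ΔT = -4.7 K, ΔS = -0.24 psu (deep − shallow).
Δρ/ρ₀ = −αΔT + βΔS = 7.99 × 10⁻⁴ − 1.848 × 10⁻⁴ = 6.142 × 10⁻⁴, so Δρ ≈ 0.6289 kg m⁻³.
N² = (g/ρ₀)·Δρ/Δz = g·(Δρ/ρ₀)/Δz = 9.8 × 6.142 × 10⁻⁴ / 111 = 5.4227 × 10⁻⁵ s⁻².
N = √(5.4227 × 10⁻⁵) = 7.3639 × 10⁻³ rad s⁻¹ → T = 2π/N = 853.24 s = 14.221 min ≈ 14.2 min.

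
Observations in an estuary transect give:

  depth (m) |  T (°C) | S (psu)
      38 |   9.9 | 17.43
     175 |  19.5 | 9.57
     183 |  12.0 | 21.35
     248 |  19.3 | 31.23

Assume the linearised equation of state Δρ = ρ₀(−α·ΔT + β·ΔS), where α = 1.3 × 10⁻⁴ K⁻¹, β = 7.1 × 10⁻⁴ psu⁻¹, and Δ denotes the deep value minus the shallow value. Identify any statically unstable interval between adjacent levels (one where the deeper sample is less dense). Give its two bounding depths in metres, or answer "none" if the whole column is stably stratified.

38–175 m

Evaluate Δρ/ρ₀ = −αΔT + βΔS across each adjacent pair:
  38–175 m: −αΔT+βΔS = −(1.3 × 10⁻⁴)(+9.6)+(7.1 × 10⁻⁴)(-7.86) = -6.8 × 10⁻³ → UNSTABLE
  175–183 m: −αΔT+βΔS = −(1.3 × 10⁻⁴)(-7.5)+(7.1 × 10⁻⁴)(+11.78) = 9.3 × 10⁻³ → stable
  183–248 m: −αΔT+βΔS = −(1.3 × 10⁻⁴)(+7.3)+(7.1 × 10⁻⁴)(+9.88) = 6.1 × 10⁻³ → stable
The 38–175 m interval has Δρ < 0: lighter water underlies denser water.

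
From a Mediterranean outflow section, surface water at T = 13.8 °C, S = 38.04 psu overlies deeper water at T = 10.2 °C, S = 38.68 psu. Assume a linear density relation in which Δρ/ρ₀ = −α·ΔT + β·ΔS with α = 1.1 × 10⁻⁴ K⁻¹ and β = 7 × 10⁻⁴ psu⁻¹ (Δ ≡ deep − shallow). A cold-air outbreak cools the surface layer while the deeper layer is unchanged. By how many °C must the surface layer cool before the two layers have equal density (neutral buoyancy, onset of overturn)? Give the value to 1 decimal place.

Neutral buoyancy requires Δρ = 0, i.e. −α(T_deep − T_surf′) + β(S_deep − S_surf) = 0.
T_surf′ = T_deep − (β/α)·ΔS = 10.2 − (7 × 10⁻⁴/1.1 × 10⁻⁴)·(+0.64) = 6.127 °C.
Cooling required: 13.8 − (6.127) = 7.673 °C.

7.7 °C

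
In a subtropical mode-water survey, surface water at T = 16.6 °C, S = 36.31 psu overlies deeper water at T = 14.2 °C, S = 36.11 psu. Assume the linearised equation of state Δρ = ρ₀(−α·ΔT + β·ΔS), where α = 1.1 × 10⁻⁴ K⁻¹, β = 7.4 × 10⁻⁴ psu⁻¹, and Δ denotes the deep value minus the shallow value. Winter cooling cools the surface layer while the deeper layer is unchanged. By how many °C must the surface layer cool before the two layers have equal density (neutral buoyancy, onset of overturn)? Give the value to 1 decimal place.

1.1 °C

Neutral buoyancy requires Δρ = 0, i.e. −α(T_deep − T_surf′) + β(S_deep − S_surf) = 0.
T_surf′ = T_deep − (β/α)·ΔS = 14.2 − (7.4 × 10⁻⁴/1.1 × 10⁻⁴)·(-0.20) = 15.545 °C.
Cooling required: 16.6 − (15.545) = 1.055 °C.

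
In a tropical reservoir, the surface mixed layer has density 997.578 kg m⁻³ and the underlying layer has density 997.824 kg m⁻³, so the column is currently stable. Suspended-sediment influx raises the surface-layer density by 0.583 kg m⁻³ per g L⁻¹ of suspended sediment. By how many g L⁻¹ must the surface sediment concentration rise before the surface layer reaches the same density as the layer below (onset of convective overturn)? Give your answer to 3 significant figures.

0.422 g L⁻¹

Density deficit of the surface layer: 997.824 − 997.578 = 0.246 kg m⁻³.
Required change = 0.246 / 0.583 = 0.422 g L⁻¹.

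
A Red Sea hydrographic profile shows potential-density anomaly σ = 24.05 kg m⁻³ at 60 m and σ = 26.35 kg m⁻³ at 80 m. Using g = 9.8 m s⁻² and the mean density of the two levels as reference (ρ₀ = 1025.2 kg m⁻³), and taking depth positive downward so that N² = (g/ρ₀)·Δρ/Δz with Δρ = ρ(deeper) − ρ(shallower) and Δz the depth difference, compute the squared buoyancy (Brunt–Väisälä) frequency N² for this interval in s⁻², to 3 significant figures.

1.10 × 10⁻³ s⁻²

Δρ = 1026.35 − 1024.05 = 2.30 kg m⁻³ over Δz = 80 − 60 = 20 m.
N² = (9.8/1025.2) × (2.30/20) = 1.0993 × 10⁻³ s⁻² ≈ 1.10 × 10⁻³ s⁻².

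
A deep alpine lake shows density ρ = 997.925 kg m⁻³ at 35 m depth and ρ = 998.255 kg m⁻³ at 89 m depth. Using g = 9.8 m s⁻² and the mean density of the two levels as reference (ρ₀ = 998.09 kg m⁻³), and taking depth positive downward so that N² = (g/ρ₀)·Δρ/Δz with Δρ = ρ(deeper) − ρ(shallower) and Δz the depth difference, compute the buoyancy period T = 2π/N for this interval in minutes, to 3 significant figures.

Δρ = 998.255 − 997.925 = 0.330 kg m⁻³ over Δz = 89 − 35 = 54 m.
N² = (9.8/998.09) × (0.330/54) = 6.0003 × 10⁻⁵ s⁻².
N = √(6.0003 × 10⁻⁵) = 7.7462 × 10⁻³ rad s⁻¹, so T = 2π/N = 811.13 s = 13.519 min ≈ 13.5 min.

13.5 min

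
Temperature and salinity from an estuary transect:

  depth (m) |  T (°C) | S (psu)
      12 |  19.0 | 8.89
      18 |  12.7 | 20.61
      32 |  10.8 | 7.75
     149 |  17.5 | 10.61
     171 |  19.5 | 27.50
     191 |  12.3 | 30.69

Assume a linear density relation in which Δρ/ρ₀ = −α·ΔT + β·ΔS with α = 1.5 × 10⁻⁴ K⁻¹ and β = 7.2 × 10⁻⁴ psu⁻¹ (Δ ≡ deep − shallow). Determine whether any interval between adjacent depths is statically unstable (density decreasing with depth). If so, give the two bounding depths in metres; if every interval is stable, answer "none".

18–32 m

Evaluate Δρ/ρ₀ = −αΔT + βΔS across each adjacent pair:
  12–18 m: −αΔT+βΔS = −(1.5 × 10⁻⁴)(-6.3)+(7.2 × 10⁻⁴)(+11.72) = 9.4 × 10⁻³ → stable
  18–32 m: −αΔT+βΔS = −(1.5 × 10⁻⁴)(-1.9)+(7.2 × 10⁻⁴)(-12.86) = -9.0 × 10⁻³ → UNSTABLE
  32–149 m: −αΔT+βΔS = −(1.5 × 10⁻⁴)(+6.7)+(7.2 × 10⁻⁴)(+2.86) = 1.1 × 10⁻³ → stable
  149–171 m: −αΔT+βΔS = −(1.5 × 10⁻⁴)(+2.0)+(7.2 × 10⁻⁴)(+16.89) = 0.012 → stable
  171–191 m: −αΔT+βΔS = −(1.5 × 10⁻⁴)(-7.2)+(7.2 × 10⁻⁴)(+3.19) = 3.4 × 10⁻³ → stable
The 18–32 m interval has Δρ < 0: lighter water underlies denser water.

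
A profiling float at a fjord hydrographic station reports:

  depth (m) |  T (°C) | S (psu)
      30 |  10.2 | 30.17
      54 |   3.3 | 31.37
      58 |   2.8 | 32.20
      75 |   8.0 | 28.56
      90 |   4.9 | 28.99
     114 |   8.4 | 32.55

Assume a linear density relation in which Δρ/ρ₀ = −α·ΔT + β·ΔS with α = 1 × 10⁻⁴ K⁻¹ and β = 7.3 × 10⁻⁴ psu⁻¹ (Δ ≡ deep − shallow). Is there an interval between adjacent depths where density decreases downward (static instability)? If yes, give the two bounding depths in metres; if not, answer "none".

Evaluate Δρ/ρ₀ = −αΔT + βΔS across each adjacent pair:
  30–54 m: −αΔT+βΔS = −(1 × 10⁻⁴)(-6.9)+(7.3 × 10⁻⁴)(+1.20) = 1.6 × 10⁻³ → stable
  54–58 m: −αΔT+βΔS = −(1 × 10⁻⁴)(-0.5)+(7.3 × 10⁻⁴)(+0.83) = 6.6 × 10⁻⁴ → stable
  58–75 m: −αΔT+βΔS = −(1 × 10⁻⁴)(+5.2)+(7.3 × 10⁻⁴)(-3.64) = -3.2 × 10⁻³ → UNSTABLE
  75–90 m: −αΔT+βΔS = −(1 × 10⁻⁴)(-3.1)+(7.3 × 10⁻⁴)(+0.43) = 6.2 × 10⁻⁴ → stable
  90–114 m: −αΔT+βΔS = −(1 × 10⁻⁴)(+3.5)+(7.3 × 10⁻⁴)(+3.56) = 2.2 × 10⁻³ → stable
The 58–75 m interval has Δρ < 0: lighter water underlies denser water.

58–75 m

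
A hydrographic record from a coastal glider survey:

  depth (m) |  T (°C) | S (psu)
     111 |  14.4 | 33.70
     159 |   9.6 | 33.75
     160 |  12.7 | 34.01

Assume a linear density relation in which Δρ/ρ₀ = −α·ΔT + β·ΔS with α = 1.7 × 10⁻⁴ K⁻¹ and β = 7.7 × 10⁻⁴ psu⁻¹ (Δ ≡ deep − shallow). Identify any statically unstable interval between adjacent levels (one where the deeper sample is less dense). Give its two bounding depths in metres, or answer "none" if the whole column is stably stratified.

Evaluate Δρ/ρ₀ = −αΔT + βΔS across each adjacent pair:
  111–159 m: −αΔT+βΔS = −(1.7 × 10⁻⁴)(-4.8)+(7.7 × 10⁻⁴)(+0.05) = 8.5 × 10⁻⁴ → stable
  159–160 m: −αΔT+βΔS = −(1.7 × 10⁻⁴)(+3.1)+(7.7 × 10⁻⁴)(+0.26) = -3.3 × 10⁻⁴ → UNSTABLE
The 159–160 m interval has Δρ < 0: lighter water underlies denser water.

159–160 m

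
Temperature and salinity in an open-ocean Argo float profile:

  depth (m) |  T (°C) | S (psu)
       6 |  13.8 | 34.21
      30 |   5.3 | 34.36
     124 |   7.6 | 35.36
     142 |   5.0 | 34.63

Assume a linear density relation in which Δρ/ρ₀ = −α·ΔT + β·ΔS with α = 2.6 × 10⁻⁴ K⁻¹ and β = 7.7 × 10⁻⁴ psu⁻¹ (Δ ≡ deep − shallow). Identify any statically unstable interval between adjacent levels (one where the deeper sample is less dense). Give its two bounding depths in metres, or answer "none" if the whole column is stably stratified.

none

Evaluate Δρ/ρ₀ = −αΔT + βΔS across each adjacent pair:
  6–30 m: −αΔT+βΔS = −(2.6 × 10⁻⁴)(-8.5)+(7.7 × 10⁻⁴)(+0.15) = 2.3 × 10⁻³ → stable
  30–124 m: −αΔT+βΔS = −(2.6 × 10⁻⁴)(+2.3)+(7.7 × 10⁻⁴)(+1.00) = 1.7 × 10⁻⁴ → stable
  124–142 m: −αΔT+βΔS = −(2.6 × 10⁻⁴)(-2.6)+(7.7 × 10⁻⁴)(-0.73) = 1.1 × 10⁻⁴ → stable
Every interval has Δρ > 0: the column is stably stratified throughout.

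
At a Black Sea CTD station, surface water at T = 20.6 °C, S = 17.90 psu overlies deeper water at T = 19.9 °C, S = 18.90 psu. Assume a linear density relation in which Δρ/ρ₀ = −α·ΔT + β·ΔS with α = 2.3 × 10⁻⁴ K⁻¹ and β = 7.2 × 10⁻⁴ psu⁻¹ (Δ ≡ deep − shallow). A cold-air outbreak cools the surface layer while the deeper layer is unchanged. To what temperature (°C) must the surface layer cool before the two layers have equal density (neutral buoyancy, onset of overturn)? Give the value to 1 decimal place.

16.8 °C

Neutral buoyancy requires Δρ = 0, i.e. −α(T_deep − T_surf′) + β(S_deep − S_surf) = 0.
T_surf′ = T_deep − (β/α)·ΔS = 19.9 − (7.2 × 10⁻⁴/2.3 × 10⁻⁴)·(+1.00) = 16.770 °C.
Cooling required: 20.6 − (16.770) = 3.830 °C.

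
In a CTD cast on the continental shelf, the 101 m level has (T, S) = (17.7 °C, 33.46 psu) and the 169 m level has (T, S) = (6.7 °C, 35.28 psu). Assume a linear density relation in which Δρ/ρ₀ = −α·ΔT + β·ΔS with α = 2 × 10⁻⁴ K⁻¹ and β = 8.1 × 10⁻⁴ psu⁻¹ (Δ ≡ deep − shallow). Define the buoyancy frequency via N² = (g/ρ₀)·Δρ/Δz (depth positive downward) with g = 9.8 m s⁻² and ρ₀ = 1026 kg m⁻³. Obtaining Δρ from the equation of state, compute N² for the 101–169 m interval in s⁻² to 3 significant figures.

5.30 × 10⁻⁴ s⁻²

ΔT = -11.0 K, ΔS = +1.82 psu (deep − shallow).
Δρ/ρ₀ = −αΔT + βΔS = 2.20 × 10⁻³ + 1.4742 × 10⁻³ = 3.6742 × 10⁻³, so Δρ ≈ 3.770 kg m⁻³.
N² = (g/ρ₀)·Δρ/Δz = g·(Δρ/ρ₀)/Δz = 9.8 × 3.6742 × 10⁻³ / 68 = 5.2952 × 10⁻⁴ s⁻² ≈ 5.30 × 10⁻⁴ s⁻².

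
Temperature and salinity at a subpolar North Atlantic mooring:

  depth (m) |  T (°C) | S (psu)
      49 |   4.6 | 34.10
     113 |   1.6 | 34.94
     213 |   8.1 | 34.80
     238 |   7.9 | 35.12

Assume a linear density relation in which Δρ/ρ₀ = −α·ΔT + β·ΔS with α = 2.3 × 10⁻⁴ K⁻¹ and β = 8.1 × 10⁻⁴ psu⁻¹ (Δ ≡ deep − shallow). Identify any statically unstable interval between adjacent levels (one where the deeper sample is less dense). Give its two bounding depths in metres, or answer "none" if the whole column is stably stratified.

113–213 m

Evaluate Δρ/ρ₀ = −αΔT + βΔS across each adjacent pair:
  49–113 m: −αΔT+βΔS = −(2.3 × 10⁻⁴)(-3.0)+(8.1 × 10⁻⁴)(+0.84) = 1.4 × 10⁻³ → stable
  113–213 m: −αΔT+βΔS = −(2.3 × 10⁻⁴)(+6.5)+(8.1 × 10⁻⁴)(-0.14) = -1.6 × 10⁻³ → UNSTABLE
  213–238 m: −αΔT+βΔS = −(2.3 × 10⁻⁴)(-0.2)+(8.1 × 10⁻⁴)(+0.32) = 3.1 × 10⁻⁴ → stable
The 113–213 m interval has Δρ < 0: lighter water underlies denser water.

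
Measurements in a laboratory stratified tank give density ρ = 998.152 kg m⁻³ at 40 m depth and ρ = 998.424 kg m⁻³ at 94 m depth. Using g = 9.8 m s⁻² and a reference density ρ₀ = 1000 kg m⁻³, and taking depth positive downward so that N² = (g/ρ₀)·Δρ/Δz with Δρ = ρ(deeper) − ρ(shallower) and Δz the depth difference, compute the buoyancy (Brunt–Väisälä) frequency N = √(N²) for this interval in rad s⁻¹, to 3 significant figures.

7.03 × 10⁻³ rad s⁻¹

Δρ = 998.424 − 998.152 = 0.272 kg m⁻³ over Δz = 94 − 40 = 54 m.
N² = (9.8/1000) × (0.272/54) = 4.9363 × 10⁻⁵ s⁻².
N = √(4.9363 × 10⁻⁵) = 7.0259 × 10⁻³ rad s⁻¹ ≈ 7.03 × 10⁻³ rad s⁻¹.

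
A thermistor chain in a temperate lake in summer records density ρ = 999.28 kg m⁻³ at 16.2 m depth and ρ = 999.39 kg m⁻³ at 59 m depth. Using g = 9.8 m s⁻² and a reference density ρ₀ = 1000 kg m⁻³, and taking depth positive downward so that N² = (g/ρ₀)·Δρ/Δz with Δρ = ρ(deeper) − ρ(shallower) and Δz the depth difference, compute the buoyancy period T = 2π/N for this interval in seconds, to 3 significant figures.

Δρ = 999.39 − 999.28 = 0.11 kg m⁻³ over Δz = 59 − 16.2 = 42.8 m.
N² = (9.8/1000) × (0.11/42.8) = 2.5187 × 10⁻⁵ s⁻².
N = √(2.5187 × 10⁻⁵) = 5.0187 × 10⁻³ rad s⁻¹, so T = 2π/N = 1.2520 × 10³ s ≈ 1.25 × 10³ s.

1.25 × 10³ s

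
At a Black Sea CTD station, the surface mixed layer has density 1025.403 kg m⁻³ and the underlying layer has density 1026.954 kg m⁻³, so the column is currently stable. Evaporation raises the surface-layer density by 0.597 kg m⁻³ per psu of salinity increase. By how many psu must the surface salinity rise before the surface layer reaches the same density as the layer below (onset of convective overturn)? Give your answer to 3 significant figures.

Density deficit of the surface layer: 1026.954 − 1025.403 = 1.551 kg m⁻³.
Required change = 1.551 / 0.597 = 2.60 psu.

2.60 psu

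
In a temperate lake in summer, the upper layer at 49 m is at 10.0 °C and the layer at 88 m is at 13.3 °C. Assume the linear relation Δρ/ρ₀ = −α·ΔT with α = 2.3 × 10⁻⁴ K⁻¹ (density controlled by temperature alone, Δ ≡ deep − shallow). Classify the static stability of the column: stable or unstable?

unstable

ΔT = 13.3 − 10.0 = +3.3 K, so Δρ/ρ₀ = −αΔT = -7.59 × 10⁻⁴.
Δρ/ρ₀ < 0, so Δρ < 0: deeper water is lighter → statically unstable; the column would overturn.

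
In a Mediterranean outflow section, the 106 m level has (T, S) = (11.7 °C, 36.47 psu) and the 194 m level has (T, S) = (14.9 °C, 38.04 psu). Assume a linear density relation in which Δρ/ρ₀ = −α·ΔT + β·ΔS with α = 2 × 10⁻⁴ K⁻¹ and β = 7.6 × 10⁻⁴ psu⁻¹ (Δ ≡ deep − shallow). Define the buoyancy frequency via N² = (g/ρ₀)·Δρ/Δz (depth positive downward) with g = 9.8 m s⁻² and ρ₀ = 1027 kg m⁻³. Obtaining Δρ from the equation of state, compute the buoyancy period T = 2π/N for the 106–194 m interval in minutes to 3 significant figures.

ΔT = +3.2 K, ΔS = +1.57 psu (deep − shallow).
Δρ/ρ₀ = −αΔT + βΔS = -6.40 × 10⁻⁴ + 1.1932 × 10⁻³ = 5.532 × 10⁻⁴, so Δρ ≈ 0.5681 kg m⁻³.
N² = (g/ρ₀)·Δρ/Δz = g·(Δρ/ρ₀)/Δz = 9.8 × 5.532 × 10⁻⁴ / 88 = 6.1606 × 10⁻⁵ s⁻².
N = √(6.1606 × 10⁻⁵) = 7.8489 × 10⁻³ rad s⁻¹ → T = 2π/N = 800.52 s = 13.342 min ≈ 13.3 min.

13.3 min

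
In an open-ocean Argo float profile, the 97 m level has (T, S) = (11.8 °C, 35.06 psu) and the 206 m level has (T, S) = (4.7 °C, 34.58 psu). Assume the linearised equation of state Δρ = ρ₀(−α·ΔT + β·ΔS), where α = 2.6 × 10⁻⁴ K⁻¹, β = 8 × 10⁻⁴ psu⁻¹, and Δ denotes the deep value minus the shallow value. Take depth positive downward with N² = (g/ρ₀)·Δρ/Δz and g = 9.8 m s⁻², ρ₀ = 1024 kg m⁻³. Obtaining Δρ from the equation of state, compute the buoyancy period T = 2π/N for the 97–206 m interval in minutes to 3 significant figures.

9.13 min

ΔT = -7.1 K, ΔS = -0.48 psu (deep − shallow).
Δρ/ρ₀ = −αΔT + βΔS = 1.846 × 10⁻³ − 3.84 × 10⁻⁴ = 1.462 × 10⁻³, so Δρ ≈ 1.497 kg m⁻³.
N² = (g/ρ₀)·Δρ/Δz = g·(Δρ/ρ₀)/Δz = 9.8 × 1.462 × 10⁻³ / 109 = 1.3145 × 10⁻⁴ s⁻².
N = √(1.3145 × 10⁻⁴) = 0.011465 rad s⁻¹ → T = 2π/N = 548.03 s = 9.1338 min ≈ 9.13 min.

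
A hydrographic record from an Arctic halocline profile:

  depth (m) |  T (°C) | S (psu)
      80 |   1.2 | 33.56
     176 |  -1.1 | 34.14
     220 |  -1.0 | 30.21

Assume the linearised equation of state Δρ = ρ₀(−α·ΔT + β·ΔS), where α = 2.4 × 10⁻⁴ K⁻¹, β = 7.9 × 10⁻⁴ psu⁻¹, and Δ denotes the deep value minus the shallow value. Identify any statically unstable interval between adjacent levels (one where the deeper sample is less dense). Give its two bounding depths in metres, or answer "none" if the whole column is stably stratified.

176–220 m

Evaluate Δρ/ρ₀ = −αΔT + βΔS across each adjacent pair:
  80–176 m: −αΔT+βΔS = −(2.4 × 10⁻⁴)(-2.3)+(7.9 × 10⁻⁴)(+0.58) = 1.0 × 10⁻³ → stable
  176–220 m: −αΔT+βΔS = −(2.4 × 10⁻⁴)(+0.1)+(7.9 × 10⁻⁴)(-3.93) = -3.1 × 10⁻³ → UNSTABLE
The 176–220 m interval has Δρ < 0: lighter water underlies denser water.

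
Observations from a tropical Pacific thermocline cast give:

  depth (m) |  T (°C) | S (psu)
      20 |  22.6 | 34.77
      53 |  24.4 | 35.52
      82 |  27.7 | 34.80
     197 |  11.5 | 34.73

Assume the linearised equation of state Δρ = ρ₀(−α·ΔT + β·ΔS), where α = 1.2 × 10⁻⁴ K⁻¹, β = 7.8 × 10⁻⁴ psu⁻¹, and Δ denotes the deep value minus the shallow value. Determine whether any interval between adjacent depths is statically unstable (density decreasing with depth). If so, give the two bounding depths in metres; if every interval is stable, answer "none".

53–82 m

Evaluate Δρ/ρ₀ = −αΔT + βΔS across each adjacent pair:
  20–53 m: −αΔT+βΔS = −(1.2 × 10⁻⁴)(+1.8)+(7.8 × 10⁻⁴)(+0.75) = 3.7 × 10⁻⁴ → stable
  53–82 m: −αΔT+βΔS = −(1.2 × 10⁻⁴)(+3.3)+(7.8 × 10⁻⁴)(-0.72) = -9.6 × 10⁻⁴ → UNSTABLE
  82–197 m: −αΔT+βΔS = −(1.2 × 10⁻⁴)(-16.2)+(7.8 × 10⁻⁴)(-0.07) = 1.9 × 10⁻³ → stable
The 53–82 m interval has Δρ < 0: lighter water underlies denser water.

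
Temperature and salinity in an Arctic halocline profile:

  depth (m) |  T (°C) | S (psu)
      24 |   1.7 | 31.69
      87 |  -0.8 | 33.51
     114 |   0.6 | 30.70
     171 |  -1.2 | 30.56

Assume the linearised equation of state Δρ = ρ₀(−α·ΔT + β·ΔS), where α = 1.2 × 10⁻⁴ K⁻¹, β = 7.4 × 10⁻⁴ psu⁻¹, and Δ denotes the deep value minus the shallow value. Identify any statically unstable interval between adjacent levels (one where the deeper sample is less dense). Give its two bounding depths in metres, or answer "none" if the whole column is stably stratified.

87–114 m

Evaluate Δρ/ρ₀ = −αΔT + βΔS across each adjacent pair:
  24–87 m: −αΔT+βΔS = −(1.2 × 10⁻⁴)(-2.5)+(7.4 × 10⁻⁴)(+1.82) = 1.6 × 10⁻³ → stable
  87–114 m: −αΔT+βΔS = −(1.2 × 10⁻⁴)(+1.4)+(7.4 × 10⁻⁴)(-2.81) = -2.2 × 10⁻³ → UNSTABLE
  114–171 m: −αΔT+βΔS = −(1.2 × 10⁻⁴)(-1.8)+(7.4 × 10⁻⁴)(-0.14) = 1.1 × 10⁻⁴ → stable
The 87–114 m interval has Δρ < 0: lighter water underlies denser water.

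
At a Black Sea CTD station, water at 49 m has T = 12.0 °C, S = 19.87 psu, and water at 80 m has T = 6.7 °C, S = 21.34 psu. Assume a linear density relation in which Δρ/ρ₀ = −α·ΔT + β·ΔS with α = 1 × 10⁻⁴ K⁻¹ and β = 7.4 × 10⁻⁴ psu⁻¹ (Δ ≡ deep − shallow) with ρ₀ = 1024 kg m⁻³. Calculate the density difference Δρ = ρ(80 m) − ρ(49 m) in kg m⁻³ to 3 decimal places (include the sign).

+1.657 kg m⁻³

ΔT = -5.3 K, ΔS = +1.47 psu (deep − shallow).
Δρ/ρ₀ = −(1 × 10⁻⁴)(-5.3) + (7.4 × 10⁻⁴)(+1.47) = 1.6178 × 10⁻³.
Δρ = 1024 × (1.6178 × 10⁻³) = +1.657 kg m⁻³.
Positive Δρ: denser below, stable.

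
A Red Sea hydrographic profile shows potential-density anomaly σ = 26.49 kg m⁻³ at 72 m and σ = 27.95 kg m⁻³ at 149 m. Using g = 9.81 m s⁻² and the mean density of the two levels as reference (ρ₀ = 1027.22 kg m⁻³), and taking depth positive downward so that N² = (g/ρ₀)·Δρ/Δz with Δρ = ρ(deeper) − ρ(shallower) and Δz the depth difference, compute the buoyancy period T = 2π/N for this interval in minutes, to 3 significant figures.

7.78 min

Δρ = 1027.95 − 1026.49 = 1.46 kg m⁻³ over Δz = 149 − 72 = 77 m.
N² = (9.81/1027.22) × (1.46/77) = 1.8108 × 10⁻⁴ s⁻².
N = √(1.8108 × 10⁻⁴) = 0.013457 rad s⁻¹, so T = 2π/N = 466.91 s = 7.7818 min ≈ 7.78 min.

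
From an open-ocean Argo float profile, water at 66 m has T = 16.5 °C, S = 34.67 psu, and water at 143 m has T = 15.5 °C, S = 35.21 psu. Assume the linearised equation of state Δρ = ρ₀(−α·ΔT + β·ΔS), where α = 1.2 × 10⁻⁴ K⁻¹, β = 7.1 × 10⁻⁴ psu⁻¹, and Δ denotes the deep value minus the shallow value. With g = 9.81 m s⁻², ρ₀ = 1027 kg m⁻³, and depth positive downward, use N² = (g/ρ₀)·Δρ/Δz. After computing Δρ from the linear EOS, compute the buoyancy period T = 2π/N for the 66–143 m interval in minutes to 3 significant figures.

13.1 min

ΔT = -1.0 K, ΔS = +0.54 psu (deep − shallow).
Δρ/ρ₀ = −αΔT + βΔS = 1.20 × 10⁻⁴ + 3.834 × 10⁻⁴ = 5.034 × 10⁻⁴, so Δρ ≈ 0.5170 kg m⁻³.
N² = (g/ρ₀)·Δρ/Δz = g·(Δρ/ρ₀)/Δz = 9.81 × 5.034 × 10⁻⁴ / 77 = 6.4134 × 10⁻⁵ s⁻².
N = √(6.4134 × 10⁻⁵) = 8.0084 × 10⁻³ rad s⁻¹ → T = 2π/N = 784.57 s = 13.076 min ≈ 13.1 min.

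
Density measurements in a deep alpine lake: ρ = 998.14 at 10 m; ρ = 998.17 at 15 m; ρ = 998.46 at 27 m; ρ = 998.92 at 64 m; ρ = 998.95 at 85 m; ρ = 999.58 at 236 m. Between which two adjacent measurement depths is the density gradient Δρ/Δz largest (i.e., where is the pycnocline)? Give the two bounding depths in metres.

Compute the density gradient over each adjacent pair:
  10–15 m: Δρ/Δz = 0.03/5 = 6.0 × 10⁻³ kg m⁻⁴
  15–27 m: Δρ/Δz = 0.29/12 = 0.024 kg m⁻⁴
  27–64 m: Δρ/Δz = 0.46/37 = 0.012 kg m⁻⁴
  64–85 m: Δρ/Δz = 0.03/21 = 1.4 × 10⁻³ kg m⁻⁴
  85–236 m: Δρ/Δz = 0.63/151 = 4.2 × 10⁻³ kg m⁻⁴
The largest gradient is in the 15–27 m interval — the pycnocline.

15–27 m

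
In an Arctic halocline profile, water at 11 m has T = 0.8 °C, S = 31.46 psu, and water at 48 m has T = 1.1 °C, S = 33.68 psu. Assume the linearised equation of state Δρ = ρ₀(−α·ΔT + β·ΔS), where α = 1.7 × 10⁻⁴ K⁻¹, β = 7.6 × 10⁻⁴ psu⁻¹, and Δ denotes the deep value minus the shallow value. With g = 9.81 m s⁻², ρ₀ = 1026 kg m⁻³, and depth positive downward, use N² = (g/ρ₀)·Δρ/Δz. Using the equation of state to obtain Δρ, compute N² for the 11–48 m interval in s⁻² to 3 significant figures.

4.34 × 10⁻⁴ s⁻²

ΔT = +0.3 K, ΔS = +2.22 psu (deep − shallow).
Δρ/ρ₀ = −αΔT + βΔS = -5.10 × 10⁻⁵ + 1.6872 × 10⁻³ = 1.6362 × 10⁻³, so Δρ ≈ 1.679 kg m⁻³.
N² = (g/ρ₀)·Δρ/Δz = g·(Δρ/ρ₀)/Δz = 9.81 × 1.6362 × 10⁻³ / 37 = 4.3381 × 10⁻⁴ s⁻² ≈ 4.34 × 10⁻⁴ s⁻².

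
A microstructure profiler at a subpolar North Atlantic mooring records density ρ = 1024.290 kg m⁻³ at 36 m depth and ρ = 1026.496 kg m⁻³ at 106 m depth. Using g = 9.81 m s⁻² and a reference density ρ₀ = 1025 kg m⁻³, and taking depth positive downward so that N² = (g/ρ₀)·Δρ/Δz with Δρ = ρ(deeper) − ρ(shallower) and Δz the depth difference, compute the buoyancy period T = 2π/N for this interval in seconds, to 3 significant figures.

362 s

Δρ = 1026.496 − 1024.290 = 2.206 kg m⁻³ over Δz = 106 − 36 = 70 m.
N² = (9.81/1025) × (2.206/70) = 3.0161 × 10⁻⁴ s⁻².
N = √(3.0161 × 10⁻⁴) = 0.017367 rad s⁻¹, so T = 2π/N = 361.79 s ≈ 362 s.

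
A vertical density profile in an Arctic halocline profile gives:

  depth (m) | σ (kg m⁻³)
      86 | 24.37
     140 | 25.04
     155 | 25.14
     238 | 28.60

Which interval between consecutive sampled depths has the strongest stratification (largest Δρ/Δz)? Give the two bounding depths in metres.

Compute the density gradient over each adjacent pair:
  86–140 m: Δρ/Δz = 0.67/54 = 0.012 kg m⁻⁴
  140–155 m: Δρ/Δz = 0.10/15 = 6.7 × 10⁻³ kg m⁻⁴
  155–238 m: Δρ/Δz = 3.46/83 = 0.042 kg m⁻⁴
The largest gradient is in the 155–238 m interval — the pycnocline.

155–238 m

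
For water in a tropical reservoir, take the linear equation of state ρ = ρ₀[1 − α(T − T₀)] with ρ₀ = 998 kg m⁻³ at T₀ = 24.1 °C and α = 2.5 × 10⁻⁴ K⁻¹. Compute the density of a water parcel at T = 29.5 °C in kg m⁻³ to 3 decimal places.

T − T₀ = +5.4 K.
Bracket = 1 − α·(+5.4) = 1 + (-1.35 × 10⁻³) = 0.9986500.
ρ = 998 × 0.9986500 = 996.653 kg m⁻³.

996.653 kg m⁻³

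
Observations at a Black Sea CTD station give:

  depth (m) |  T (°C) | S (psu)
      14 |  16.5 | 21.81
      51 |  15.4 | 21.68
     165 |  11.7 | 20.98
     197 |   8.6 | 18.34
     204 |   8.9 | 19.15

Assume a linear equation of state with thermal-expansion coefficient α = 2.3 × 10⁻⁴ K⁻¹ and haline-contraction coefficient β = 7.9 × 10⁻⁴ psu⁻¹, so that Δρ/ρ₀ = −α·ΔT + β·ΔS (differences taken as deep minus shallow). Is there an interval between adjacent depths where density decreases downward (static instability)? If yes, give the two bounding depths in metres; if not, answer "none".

165–197 m

Evaluate Δρ/ρ₀ = −αΔT + βΔS across each adjacent pair:
  14–51 m: −αΔT+βΔS = −(2.3 × 10⁻⁴)(-1.1)+(7.9 × 10⁻⁴)(-0.13) = 1.5 × 10⁻⁴ → stable
  51–165 m: −αΔT+βΔS = −(2.3 × 10⁻⁴)(-3.7)+(7.9 × 10⁻⁴)(-0.70) = 3.0 × 10⁻⁴ → stable
  165–197 m: −αΔT+βΔS = −(2.3 × 10⁻⁴)(-3.1)+(7.9 × 10⁻⁴)(-2.64) = -1.4 × 10⁻³ → UNSTABLE
  197–204 m: −αΔT+βΔS = −(2.3 × 10⁻⁴)(+0.3)+(7.9 × 10⁻⁴)(+0.81) = 5.7 × 10⁻⁴ → stable
The 165–197 m interval has Δρ < 0: lighter water underlies denser water.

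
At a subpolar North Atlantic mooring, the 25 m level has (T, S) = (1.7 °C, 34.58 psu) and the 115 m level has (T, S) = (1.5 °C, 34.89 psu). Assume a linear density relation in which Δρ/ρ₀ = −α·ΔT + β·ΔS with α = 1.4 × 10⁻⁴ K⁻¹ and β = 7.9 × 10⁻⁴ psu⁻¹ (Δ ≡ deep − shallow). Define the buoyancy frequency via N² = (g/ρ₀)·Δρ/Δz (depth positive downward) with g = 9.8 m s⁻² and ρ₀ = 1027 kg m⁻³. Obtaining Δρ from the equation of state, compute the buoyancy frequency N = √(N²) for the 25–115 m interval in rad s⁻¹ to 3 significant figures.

ΔT = -0.2 K, ΔS = +0.31 psu (deep − shallow).
Δρ/ρ₀ = −αΔT + βΔS = 2.80 × 10⁻⁵ + 2.449 × 10⁻⁴ = 2.729 × 10⁻⁴, so Δρ ≈ 0.2803 kg m⁻³.
N² = (g/ρ₀)·Δρ/Δz = g·(Δρ/ρ₀)/Δz = 9.8 × 2.729 × 10⁻⁴ / 90 = 2.9716 × 10⁻⁵ s⁻².
N = √(2.9716 × 10⁻⁵) = 5.4512 × 10⁻³ rad s⁻¹ ≈ 5.45 × 10⁻³ rad s⁻¹.

5.45 × 10⁻³ rad s⁻¹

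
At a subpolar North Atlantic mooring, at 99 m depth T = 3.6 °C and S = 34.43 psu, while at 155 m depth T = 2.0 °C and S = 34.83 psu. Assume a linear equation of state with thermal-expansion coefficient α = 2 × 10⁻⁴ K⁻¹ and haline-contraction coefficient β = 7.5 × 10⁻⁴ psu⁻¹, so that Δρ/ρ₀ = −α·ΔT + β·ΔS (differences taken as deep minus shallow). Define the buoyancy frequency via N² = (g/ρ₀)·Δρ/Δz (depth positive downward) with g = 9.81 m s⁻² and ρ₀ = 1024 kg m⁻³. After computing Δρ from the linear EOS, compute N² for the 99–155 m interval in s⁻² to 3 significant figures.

ΔT = -1.6 K, ΔS = +0.40 psu (deep − shallow).
Δρ/ρ₀ = −αΔT + βΔS = 3.20 × 10⁻⁴ + 3.00 × 10⁻⁴ = 6.20 × 10⁻⁴, so Δρ ≈ 0.6349 kg m⁻³.
N² = (g/ρ₀)·Δρ/Δz = g·(Δρ/ρ₀)/Δz = 9.81 × 6.20 × 10⁻⁴ / 56 = 1.0861 × 10⁻⁴ s⁻² ≈ 1.09 × 10⁻⁴ s⁻².

1.09 × 10⁻⁴ s⁻²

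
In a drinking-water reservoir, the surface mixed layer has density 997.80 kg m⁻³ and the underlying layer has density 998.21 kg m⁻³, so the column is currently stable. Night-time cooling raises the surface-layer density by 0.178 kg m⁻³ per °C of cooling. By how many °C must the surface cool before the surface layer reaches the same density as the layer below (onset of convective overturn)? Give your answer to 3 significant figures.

Density deficit of the surface layer: 998.21 − 997.80 = 0.41 kg m⁻³.
Required change = 0.41 / 0.178 = 2.30 °C.

2.30 °C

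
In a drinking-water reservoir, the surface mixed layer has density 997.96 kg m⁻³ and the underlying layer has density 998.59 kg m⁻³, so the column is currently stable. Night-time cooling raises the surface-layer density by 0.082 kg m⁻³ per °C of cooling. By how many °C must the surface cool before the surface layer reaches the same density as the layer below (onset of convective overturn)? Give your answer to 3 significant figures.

7.68 °C

Density deficit of the surface layer: 998.59 − 997.96 = 0.63 kg m⁻³.
Required change = 0.63 / 0.082 = 7.68 °C.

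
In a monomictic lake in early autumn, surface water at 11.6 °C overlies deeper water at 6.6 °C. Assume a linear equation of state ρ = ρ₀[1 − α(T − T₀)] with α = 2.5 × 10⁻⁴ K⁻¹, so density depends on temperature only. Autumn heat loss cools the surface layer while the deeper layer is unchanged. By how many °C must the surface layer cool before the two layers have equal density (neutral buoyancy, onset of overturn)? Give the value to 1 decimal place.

With temperature the only control, equal density requires T_surf′ = T_deep.
T_surf′ = 6.6 °C.
Cooling required: 11.6 − 6.6 = 5.0 °C.

5.0 °C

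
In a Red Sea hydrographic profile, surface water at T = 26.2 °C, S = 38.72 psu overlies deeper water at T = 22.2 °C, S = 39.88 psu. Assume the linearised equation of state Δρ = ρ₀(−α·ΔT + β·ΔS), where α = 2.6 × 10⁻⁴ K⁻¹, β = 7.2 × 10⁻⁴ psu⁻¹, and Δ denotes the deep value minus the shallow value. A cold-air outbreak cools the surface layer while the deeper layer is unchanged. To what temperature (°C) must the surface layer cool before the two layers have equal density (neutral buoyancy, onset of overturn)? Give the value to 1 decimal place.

Neutral buoyancy requires Δρ = 0, i.e. −α(T_deep − T_surf′) + β(S_deep − S_surf) = 0.
T_surf′ = T_deep − (β/α)·ΔS = 22.2 − (7.2 × 10⁻⁴/2.6 × 10⁻⁴)·(+1.16) = 18.988 °C.
Cooling required: 26.2 − (18.988) = 7.212 °C.

19.0 °C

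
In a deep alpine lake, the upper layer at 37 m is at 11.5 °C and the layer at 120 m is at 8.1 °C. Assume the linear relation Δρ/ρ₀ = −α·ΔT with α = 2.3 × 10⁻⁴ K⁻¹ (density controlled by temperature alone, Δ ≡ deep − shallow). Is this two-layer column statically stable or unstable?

stable

ΔT = 8.1 − 11.5 = -3.4 K, so Δρ/ρ₀ = −αΔT = 7.82 × 10⁻⁴.
Δρ/ρ₀ > 0, so Δρ > 0: deeper water is denser → statically stable.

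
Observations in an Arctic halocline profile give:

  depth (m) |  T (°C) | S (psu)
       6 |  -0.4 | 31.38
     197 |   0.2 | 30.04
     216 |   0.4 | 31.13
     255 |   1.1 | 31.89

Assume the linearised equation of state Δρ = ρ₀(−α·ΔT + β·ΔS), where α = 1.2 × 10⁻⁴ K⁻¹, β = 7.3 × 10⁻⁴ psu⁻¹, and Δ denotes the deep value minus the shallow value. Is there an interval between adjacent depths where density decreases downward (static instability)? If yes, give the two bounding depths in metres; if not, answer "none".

6–197 m

Evaluate Δρ/ρ₀ = −αΔT + βΔS across each adjacent pair:
  6–197 m: −αΔT+βΔS = −(1.2 × 10⁻⁴)(+0.6)+(7.3 × 10⁻⁴)(-1.34) = -1.1 × 10⁻³ → UNSTABLE
  197–216 m: −αΔT+βΔS = −(1.2 × 10⁻⁴)(+0.2)+(7.3 × 10⁻⁴)(+1.09) = 7.7 × 10⁻⁴ → stable
  216–255 m: −αΔT+βΔS = −(1.2 × 10⁻⁴)(+0.7)+(7.3 × 10⁻⁴)(+0.76) = 4.7 × 10⁻⁴ → stable
The 6–197 m interval has Δρ < 0: lighter water underlies denser water.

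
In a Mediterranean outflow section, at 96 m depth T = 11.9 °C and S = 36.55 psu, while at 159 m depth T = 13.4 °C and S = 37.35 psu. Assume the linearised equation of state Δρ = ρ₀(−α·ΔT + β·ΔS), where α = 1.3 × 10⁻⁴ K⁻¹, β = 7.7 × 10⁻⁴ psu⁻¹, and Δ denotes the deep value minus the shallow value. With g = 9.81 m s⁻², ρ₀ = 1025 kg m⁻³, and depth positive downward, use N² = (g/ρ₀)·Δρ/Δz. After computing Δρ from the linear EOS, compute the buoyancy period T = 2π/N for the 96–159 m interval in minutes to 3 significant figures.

ΔT = +1.5 K, ΔS = +0.80 psu (deep − shallow).
Δρ/ρ₀ = −αΔT + βΔS = -1.95 × 10⁻⁴ + 6.16 × 10⁻⁴ = 4.21 × 10⁻⁴, so Δρ ≈ 0.4315 kg m⁻³.
N² = (g/ρ₀)·Δρ/Δz = g·(Δρ/ρ₀)/Δz = 9.81 × 4.21 × 10⁻⁴ / 63 = 6.5556 × 10⁻⁵ s⁻².
N = √(6.5556 × 10⁻⁵) = 8.0967 × 10⁻³ rad s⁻¹ → T = 2π/N = 776.02 s = 12.934 min ≈ 12.9 min.

12.9 min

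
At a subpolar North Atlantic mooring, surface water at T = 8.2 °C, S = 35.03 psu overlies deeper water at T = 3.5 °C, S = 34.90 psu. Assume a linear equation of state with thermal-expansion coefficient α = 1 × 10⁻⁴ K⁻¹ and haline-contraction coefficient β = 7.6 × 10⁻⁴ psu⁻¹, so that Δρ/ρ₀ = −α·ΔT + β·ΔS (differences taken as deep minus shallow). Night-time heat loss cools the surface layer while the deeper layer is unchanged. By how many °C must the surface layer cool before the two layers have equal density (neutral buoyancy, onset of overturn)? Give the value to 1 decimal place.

3.7 °C

Neutral buoyancy requires Δρ = 0, i.e. −α(T_deep − T_surf′) + β(S_deep − S_surf) = 0.
T_surf′ = T_deep − (β/α)·ΔS = 3.5 − (7.6 × 10⁻⁴/1 × 10⁻⁴)·(-0.13) = 4.488 °C.
Cooling required: 8.2 − (4.488) = 3.712 °C.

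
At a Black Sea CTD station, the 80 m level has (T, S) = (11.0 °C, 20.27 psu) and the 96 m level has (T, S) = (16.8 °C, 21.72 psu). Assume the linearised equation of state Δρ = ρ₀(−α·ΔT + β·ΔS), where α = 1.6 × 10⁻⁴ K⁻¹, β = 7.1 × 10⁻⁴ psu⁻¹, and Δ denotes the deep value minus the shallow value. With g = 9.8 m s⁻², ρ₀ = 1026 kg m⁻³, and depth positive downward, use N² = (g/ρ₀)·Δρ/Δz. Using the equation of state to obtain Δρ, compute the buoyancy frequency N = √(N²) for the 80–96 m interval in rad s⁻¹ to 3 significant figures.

7.88 × 10⁻³ rad s⁻¹

ΔT = +5.8 K, ΔS = +1.45 psu (deep − shallow).
Δρ/ρ₀ = −αΔT + βΔS = -9.28 × 10⁻⁴ + 1.0295 × 10⁻³ = 1.015 × 10⁻⁴, so Δρ ≈ 0.1041 kg m⁻³.
N² = (g/ρ₀)·Δρ/Δz = g·(Δρ/ρ₀)/Δz = 9.8 × 1.015 × 10⁻⁴ / 16 = 6.2169 × 10⁻⁵ s⁻².
N = √(6.2169 × 10⁻⁵) = 7.8847 × 10⁻³ rad s⁻¹ ≈ 7.88 × 10⁻³ rad s⁻¹.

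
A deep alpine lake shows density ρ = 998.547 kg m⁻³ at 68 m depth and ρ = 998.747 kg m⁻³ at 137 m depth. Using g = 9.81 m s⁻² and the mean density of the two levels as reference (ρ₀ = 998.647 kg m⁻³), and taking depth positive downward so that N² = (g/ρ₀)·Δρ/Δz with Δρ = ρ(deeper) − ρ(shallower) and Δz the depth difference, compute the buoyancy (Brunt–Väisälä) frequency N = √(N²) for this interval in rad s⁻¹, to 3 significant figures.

5.34 × 10⁻³ rad s⁻¹

Δρ = 998.747 − 998.547 = 0.200 kg m⁻³ over Δz = 137 − 68 = 69 m.
N² = (9.81/998.647) × (0.200/69) = 2.8473 × 10⁻⁵ s⁻².
N = √(2.8473 × 10⁻⁵) = 5.3360 × 10⁻³ rad s⁻¹ ≈ 5.34 × 10⁻³ rad s⁻¹.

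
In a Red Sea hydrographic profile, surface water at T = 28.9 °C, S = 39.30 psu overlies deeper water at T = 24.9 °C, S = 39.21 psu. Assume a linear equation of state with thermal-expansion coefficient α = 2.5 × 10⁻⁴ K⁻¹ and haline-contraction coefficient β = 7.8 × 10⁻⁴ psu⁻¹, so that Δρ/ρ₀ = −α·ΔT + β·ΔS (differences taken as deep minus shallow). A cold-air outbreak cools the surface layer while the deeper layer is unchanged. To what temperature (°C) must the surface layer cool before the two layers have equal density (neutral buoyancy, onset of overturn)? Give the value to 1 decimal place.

25.2 °C

Neutral buoyancy requires Δρ = 0, i.e. −α(T_deep − T_surf′) + β(S_deep − S_surf) = 0.
T_surf′ = T_deep − (β/α)·ΔS = 24.9 − (7.8 × 10⁻⁴/2.5 × 10⁻⁴)·(-0.09) = 25.181 °C.
Cooling required: 28.9 − (25.181) = 3.719 °C.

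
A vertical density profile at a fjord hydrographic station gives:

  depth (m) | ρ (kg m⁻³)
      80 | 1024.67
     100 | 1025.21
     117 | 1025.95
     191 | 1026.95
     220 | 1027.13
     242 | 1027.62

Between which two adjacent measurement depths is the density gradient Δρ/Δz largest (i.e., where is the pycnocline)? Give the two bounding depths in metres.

Compute the density gradient over each adjacent pair:
  80–100 m: Δρ/Δz = 0.54/20 = 0.027 kg m⁻⁴
  100–117 m: Δρ/Δz = 0.74/17 = 0.044 kg m⁻⁴
  117–191 m: Δρ/Δz = 1.00/74 = 0.014 kg m⁻⁴
  191–220 m: Δρ/Δz = 0.18/29 = 6.2 × 10⁻³ kg m⁻⁴
  220–242 m: Δρ/Δz = 0.49/22 = 0.022 kg m⁻⁴
The largest gradient is in the 100–117 m interval — the pycnocline.

100–117 m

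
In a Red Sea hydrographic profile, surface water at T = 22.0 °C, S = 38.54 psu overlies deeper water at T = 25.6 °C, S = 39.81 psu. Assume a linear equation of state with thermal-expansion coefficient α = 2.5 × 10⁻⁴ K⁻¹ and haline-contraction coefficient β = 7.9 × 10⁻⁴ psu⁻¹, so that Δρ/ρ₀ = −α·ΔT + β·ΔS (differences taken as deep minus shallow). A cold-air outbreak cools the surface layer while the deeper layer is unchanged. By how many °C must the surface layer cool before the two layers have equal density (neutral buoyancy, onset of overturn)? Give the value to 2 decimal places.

0.41 °C

Neutral buoyancy requires Δρ = 0, i.e. −α(T_deep − T_surf′) + β(S_deep − S_surf) = 0.
T_surf′ = T_deep − (β/α)·ΔS = 25.6 − (7.9 × 10⁻⁴/2.5 × 10⁻⁴)·(+1.27) = 21.5868 °C.
Cooling required: 22.0 − (21.5868) = 0.4132 °C.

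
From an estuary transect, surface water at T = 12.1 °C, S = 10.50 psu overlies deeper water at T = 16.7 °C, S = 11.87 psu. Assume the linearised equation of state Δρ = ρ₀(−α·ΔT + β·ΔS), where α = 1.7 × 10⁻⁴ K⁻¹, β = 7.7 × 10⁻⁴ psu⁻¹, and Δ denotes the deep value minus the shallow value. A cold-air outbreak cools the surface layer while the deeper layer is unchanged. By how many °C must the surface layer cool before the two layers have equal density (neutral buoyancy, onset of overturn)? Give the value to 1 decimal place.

1.6 °C

Neutral buoyancy requires Δρ = 0, i.e. −α(T_deep − T_surf′) + β(S_deep − S_surf) = 0.
T_surf′ = T_deep − (β/α)·ΔS = 16.7 − (7.7 × 10⁻⁴/1.7 × 10⁻⁴)·(+1.37) = 10.495 °C.
Cooling required: 12.1 − (10.495) = 1.605 °C.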